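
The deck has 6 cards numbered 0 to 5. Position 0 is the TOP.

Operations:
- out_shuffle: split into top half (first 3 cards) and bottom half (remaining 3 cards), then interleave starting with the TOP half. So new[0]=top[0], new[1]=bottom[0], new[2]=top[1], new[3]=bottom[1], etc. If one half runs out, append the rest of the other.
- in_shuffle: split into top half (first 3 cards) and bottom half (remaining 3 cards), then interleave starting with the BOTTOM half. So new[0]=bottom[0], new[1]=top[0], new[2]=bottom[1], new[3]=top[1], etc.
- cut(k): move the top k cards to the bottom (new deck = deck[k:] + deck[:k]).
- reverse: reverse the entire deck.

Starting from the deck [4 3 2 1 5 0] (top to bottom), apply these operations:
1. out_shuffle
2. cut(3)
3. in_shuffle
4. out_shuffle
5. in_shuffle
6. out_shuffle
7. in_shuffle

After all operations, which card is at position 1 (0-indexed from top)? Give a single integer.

Answer: 3

Derivation:
After op 1 (out_shuffle): [4 1 3 5 2 0]
After op 2 (cut(3)): [5 2 0 4 1 3]
After op 3 (in_shuffle): [4 5 1 2 3 0]
After op 4 (out_shuffle): [4 2 5 3 1 0]
After op 5 (in_shuffle): [3 4 1 2 0 5]
After op 6 (out_shuffle): [3 2 4 0 1 5]
After op 7 (in_shuffle): [0 3 1 2 5 4]
Position 1: card 3.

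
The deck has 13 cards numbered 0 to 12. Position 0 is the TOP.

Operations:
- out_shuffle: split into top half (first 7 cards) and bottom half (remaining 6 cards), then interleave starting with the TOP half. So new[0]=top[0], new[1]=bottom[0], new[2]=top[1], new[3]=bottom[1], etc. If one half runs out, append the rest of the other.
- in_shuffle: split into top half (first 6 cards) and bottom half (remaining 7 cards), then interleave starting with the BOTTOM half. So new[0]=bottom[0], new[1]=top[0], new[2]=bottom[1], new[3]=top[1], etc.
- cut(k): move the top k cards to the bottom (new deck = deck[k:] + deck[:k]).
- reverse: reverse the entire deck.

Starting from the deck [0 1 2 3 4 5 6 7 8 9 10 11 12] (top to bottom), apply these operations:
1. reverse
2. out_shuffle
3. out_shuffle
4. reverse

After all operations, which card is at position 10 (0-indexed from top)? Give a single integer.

Answer: 5

Derivation:
After op 1 (reverse): [12 11 10 9 8 7 6 5 4 3 2 1 0]
After op 2 (out_shuffle): [12 5 11 4 10 3 9 2 8 1 7 0 6]
After op 3 (out_shuffle): [12 2 5 8 11 1 4 7 10 0 3 6 9]
After op 4 (reverse): [9 6 3 0 10 7 4 1 11 8 5 2 12]
Position 10: card 5.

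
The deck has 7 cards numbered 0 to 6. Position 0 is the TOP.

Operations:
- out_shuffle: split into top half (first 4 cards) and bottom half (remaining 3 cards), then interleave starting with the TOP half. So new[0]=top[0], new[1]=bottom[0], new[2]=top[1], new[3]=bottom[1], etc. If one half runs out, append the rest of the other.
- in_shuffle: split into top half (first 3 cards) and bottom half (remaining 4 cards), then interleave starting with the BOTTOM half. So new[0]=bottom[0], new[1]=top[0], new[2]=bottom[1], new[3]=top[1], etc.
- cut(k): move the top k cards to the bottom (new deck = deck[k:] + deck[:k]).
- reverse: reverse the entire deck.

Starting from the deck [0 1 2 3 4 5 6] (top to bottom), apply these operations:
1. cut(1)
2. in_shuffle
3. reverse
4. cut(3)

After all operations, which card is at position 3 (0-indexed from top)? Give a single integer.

After op 1 (cut(1)): [1 2 3 4 5 6 0]
After op 2 (in_shuffle): [4 1 5 2 6 3 0]
After op 3 (reverse): [0 3 6 2 5 1 4]
After op 4 (cut(3)): [2 5 1 4 0 3 6]
Position 3: card 4.

Answer: 4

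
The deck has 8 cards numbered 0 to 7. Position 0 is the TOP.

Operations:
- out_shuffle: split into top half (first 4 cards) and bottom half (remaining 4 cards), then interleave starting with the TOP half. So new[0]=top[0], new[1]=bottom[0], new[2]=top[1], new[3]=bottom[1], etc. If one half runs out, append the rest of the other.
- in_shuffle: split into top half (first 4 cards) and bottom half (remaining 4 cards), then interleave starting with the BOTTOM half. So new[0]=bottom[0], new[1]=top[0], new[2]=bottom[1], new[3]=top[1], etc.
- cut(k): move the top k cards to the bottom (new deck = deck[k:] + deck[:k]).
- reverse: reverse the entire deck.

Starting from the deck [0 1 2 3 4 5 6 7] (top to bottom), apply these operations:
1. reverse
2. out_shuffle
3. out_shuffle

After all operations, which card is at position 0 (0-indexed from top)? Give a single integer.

Answer: 7

Derivation:
After op 1 (reverse): [7 6 5 4 3 2 1 0]
After op 2 (out_shuffle): [7 3 6 2 5 1 4 0]
After op 3 (out_shuffle): [7 5 3 1 6 4 2 0]
Position 0: card 7.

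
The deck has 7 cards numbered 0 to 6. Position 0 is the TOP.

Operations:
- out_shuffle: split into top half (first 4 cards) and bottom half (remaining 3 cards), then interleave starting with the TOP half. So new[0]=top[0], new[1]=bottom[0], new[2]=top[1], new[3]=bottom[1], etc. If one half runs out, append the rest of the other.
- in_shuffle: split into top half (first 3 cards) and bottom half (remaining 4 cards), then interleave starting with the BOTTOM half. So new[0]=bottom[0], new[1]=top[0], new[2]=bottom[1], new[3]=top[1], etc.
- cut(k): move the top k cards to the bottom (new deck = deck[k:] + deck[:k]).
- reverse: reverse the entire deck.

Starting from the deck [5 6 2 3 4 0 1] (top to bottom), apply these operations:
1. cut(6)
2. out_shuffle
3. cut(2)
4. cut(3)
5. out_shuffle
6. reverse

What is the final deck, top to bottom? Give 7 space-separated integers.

After op 1 (cut(6)): [1 5 6 2 3 4 0]
After op 2 (out_shuffle): [1 3 5 4 6 0 2]
After op 3 (cut(2)): [5 4 6 0 2 1 3]
After op 4 (cut(3)): [0 2 1 3 5 4 6]
After op 5 (out_shuffle): [0 5 2 4 1 6 3]
After op 6 (reverse): [3 6 1 4 2 5 0]

Answer: 3 6 1 4 2 5 0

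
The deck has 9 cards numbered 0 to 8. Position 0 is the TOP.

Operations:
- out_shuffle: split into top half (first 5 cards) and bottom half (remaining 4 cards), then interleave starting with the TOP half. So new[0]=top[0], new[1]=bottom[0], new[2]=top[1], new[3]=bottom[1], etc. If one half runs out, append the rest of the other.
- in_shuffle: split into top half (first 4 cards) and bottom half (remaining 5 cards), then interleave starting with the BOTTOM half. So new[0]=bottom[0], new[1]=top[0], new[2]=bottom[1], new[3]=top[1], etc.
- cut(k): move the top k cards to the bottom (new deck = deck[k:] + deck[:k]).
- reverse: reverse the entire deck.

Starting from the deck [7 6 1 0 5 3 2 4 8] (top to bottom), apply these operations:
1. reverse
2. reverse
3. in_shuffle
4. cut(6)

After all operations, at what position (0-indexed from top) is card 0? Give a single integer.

After op 1 (reverse): [8 4 2 3 5 0 1 6 7]
After op 2 (reverse): [7 6 1 0 5 3 2 4 8]
After op 3 (in_shuffle): [5 7 3 6 2 1 4 0 8]
After op 4 (cut(6)): [4 0 8 5 7 3 6 2 1]
Card 0 is at position 1.

Answer: 1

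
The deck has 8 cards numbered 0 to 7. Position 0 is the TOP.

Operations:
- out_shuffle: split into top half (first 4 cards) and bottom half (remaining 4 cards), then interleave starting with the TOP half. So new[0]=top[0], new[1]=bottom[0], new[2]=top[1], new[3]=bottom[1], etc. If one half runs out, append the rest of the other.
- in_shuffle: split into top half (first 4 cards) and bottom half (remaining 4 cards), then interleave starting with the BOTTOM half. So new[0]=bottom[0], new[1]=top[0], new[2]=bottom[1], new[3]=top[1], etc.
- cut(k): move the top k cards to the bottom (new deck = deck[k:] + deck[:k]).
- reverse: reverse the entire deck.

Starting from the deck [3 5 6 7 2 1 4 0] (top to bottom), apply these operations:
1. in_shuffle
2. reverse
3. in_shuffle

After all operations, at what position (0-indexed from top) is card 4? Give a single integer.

Answer: 7

Derivation:
After op 1 (in_shuffle): [2 3 1 5 4 6 0 7]
After op 2 (reverse): [7 0 6 4 5 1 3 2]
After op 3 (in_shuffle): [5 7 1 0 3 6 2 4]
Card 4 is at position 7.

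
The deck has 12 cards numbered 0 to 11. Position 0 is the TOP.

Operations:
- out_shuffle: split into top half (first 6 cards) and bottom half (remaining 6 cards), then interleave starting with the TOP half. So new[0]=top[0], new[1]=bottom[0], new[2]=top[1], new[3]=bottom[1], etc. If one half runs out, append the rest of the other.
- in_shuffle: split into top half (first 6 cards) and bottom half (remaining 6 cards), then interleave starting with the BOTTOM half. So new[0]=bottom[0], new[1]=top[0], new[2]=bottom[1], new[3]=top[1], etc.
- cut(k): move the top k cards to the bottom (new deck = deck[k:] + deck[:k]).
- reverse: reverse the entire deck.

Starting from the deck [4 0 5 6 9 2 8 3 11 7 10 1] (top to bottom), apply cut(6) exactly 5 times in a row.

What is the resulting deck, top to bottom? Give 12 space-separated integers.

After op 1 (cut(6)): [8 3 11 7 10 1 4 0 5 6 9 2]
After op 2 (cut(6)): [4 0 5 6 9 2 8 3 11 7 10 1]
After op 3 (cut(6)): [8 3 11 7 10 1 4 0 5 6 9 2]
After op 4 (cut(6)): [4 0 5 6 9 2 8 3 11 7 10 1]
After op 5 (cut(6)): [8 3 11 7 10 1 4 0 5 6 9 2]

Answer: 8 3 11 7 10 1 4 0 5 6 9 2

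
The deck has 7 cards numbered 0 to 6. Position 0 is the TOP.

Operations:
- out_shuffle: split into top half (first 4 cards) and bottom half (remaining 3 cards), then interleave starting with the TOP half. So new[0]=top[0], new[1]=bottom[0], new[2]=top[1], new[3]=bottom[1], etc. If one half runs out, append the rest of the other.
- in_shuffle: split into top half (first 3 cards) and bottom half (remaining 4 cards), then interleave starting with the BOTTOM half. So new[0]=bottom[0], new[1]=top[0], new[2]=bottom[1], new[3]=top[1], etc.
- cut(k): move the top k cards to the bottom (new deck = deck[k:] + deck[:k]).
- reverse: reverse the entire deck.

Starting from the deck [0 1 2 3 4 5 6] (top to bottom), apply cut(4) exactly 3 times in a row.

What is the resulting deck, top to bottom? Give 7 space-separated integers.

After op 1 (cut(4)): [4 5 6 0 1 2 3]
After op 2 (cut(4)): [1 2 3 4 5 6 0]
After op 3 (cut(4)): [5 6 0 1 2 3 4]

Answer: 5 6 0 1 2 3 4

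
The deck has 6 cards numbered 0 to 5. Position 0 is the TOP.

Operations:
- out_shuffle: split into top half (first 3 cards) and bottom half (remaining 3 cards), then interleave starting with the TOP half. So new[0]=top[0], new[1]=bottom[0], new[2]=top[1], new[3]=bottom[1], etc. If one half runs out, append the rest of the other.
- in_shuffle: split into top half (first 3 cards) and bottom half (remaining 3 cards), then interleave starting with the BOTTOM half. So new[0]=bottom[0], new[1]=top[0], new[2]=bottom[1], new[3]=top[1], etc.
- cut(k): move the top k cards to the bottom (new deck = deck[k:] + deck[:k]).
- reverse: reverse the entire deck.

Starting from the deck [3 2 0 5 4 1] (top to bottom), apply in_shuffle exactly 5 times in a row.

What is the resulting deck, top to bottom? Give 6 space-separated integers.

Answer: 2 5 1 3 0 4

Derivation:
After op 1 (in_shuffle): [5 3 4 2 1 0]
After op 2 (in_shuffle): [2 5 1 3 0 4]
After op 3 (in_shuffle): [3 2 0 5 4 1]
After op 4 (in_shuffle): [5 3 4 2 1 0]
After op 5 (in_shuffle): [2 5 1 3 0 4]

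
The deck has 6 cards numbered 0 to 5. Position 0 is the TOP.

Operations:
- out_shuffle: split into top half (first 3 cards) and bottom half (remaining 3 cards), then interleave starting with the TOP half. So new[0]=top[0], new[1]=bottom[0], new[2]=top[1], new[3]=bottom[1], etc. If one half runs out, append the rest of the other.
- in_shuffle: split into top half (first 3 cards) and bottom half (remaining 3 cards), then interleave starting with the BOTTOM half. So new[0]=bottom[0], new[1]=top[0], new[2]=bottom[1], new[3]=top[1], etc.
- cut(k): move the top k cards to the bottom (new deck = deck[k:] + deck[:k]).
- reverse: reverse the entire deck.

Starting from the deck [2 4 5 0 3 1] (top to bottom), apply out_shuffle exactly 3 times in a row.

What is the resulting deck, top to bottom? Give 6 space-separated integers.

After op 1 (out_shuffle): [2 0 4 3 5 1]
After op 2 (out_shuffle): [2 3 0 5 4 1]
After op 3 (out_shuffle): [2 5 3 4 0 1]

Answer: 2 5 3 4 0 1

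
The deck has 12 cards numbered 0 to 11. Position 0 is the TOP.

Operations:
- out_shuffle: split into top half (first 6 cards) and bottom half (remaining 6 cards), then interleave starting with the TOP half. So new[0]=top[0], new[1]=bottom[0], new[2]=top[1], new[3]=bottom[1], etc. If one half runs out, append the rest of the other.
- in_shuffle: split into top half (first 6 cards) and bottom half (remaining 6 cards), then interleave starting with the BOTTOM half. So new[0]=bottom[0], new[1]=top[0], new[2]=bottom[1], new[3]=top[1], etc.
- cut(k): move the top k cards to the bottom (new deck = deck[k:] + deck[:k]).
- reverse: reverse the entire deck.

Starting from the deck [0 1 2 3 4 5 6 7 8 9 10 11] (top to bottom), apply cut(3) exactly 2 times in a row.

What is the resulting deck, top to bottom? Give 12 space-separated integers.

Answer: 6 7 8 9 10 11 0 1 2 3 4 5

Derivation:
After op 1 (cut(3)): [3 4 5 6 7 8 9 10 11 0 1 2]
After op 2 (cut(3)): [6 7 8 9 10 11 0 1 2 3 4 5]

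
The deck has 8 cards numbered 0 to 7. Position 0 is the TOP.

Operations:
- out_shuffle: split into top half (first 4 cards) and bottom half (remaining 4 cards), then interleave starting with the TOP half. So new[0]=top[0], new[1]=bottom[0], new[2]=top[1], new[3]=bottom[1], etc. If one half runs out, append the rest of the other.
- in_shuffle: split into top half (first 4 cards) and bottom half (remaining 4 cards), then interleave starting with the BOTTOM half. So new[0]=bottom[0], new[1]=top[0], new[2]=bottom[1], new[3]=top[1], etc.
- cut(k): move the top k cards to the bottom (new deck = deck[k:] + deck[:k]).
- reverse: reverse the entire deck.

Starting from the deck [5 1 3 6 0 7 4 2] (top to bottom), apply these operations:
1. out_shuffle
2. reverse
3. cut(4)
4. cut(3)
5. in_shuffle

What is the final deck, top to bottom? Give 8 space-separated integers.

Answer: 3 5 7 2 1 6 0 4

Derivation:
After op 1 (out_shuffle): [5 0 1 7 3 4 6 2]
After op 2 (reverse): [2 6 4 3 7 1 0 5]
After op 3 (cut(4)): [7 1 0 5 2 6 4 3]
After op 4 (cut(3)): [5 2 6 4 3 7 1 0]
After op 5 (in_shuffle): [3 5 7 2 1 6 0 4]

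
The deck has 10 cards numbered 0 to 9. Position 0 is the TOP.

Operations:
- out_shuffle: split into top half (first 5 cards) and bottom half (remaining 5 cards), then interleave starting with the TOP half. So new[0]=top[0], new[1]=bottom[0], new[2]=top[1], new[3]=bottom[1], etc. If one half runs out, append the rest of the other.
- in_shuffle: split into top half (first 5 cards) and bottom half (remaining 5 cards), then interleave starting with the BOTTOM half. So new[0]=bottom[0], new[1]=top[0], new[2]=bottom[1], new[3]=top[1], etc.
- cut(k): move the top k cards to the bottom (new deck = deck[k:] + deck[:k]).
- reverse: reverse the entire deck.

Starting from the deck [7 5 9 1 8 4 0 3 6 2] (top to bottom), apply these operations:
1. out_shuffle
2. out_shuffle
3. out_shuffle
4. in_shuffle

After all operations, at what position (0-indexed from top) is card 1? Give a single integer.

Answer: 2

Derivation:
After op 1 (out_shuffle): [7 4 5 0 9 3 1 6 8 2]
After op 2 (out_shuffle): [7 3 4 1 5 6 0 8 9 2]
After op 3 (out_shuffle): [7 6 3 0 4 8 1 9 5 2]
After op 4 (in_shuffle): [8 7 1 6 9 3 5 0 2 4]
Card 1 is at position 2.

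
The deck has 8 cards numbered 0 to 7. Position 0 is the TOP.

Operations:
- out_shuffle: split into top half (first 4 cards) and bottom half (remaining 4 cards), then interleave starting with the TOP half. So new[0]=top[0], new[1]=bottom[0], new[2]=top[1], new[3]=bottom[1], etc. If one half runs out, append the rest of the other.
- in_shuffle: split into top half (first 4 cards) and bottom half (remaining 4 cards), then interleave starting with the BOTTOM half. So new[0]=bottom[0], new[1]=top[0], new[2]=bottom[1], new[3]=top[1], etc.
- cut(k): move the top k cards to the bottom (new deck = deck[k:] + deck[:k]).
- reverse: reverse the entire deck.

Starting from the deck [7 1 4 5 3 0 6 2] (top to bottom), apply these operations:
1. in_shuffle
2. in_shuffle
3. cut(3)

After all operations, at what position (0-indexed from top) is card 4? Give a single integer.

After op 1 (in_shuffle): [3 7 0 1 6 4 2 5]
After op 2 (in_shuffle): [6 3 4 7 2 0 5 1]
After op 3 (cut(3)): [7 2 0 5 1 6 3 4]
Card 4 is at position 7.

Answer: 7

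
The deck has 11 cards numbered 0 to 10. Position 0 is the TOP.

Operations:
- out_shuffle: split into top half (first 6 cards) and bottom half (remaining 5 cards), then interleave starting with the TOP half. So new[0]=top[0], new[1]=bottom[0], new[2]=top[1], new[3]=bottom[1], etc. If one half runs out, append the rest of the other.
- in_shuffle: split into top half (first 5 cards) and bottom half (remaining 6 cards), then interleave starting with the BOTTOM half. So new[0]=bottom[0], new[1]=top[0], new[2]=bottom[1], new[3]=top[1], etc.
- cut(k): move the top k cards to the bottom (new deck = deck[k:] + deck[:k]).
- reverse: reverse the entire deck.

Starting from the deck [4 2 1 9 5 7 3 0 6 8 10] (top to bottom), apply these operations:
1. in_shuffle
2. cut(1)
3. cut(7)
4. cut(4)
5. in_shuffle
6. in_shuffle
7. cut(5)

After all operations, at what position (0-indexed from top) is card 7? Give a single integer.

Answer: 5

Derivation:
After op 1 (in_shuffle): [7 4 3 2 0 1 6 9 8 5 10]
After op 2 (cut(1)): [4 3 2 0 1 6 9 8 5 10 7]
After op 3 (cut(7)): [8 5 10 7 4 3 2 0 1 6 9]
After op 4 (cut(4)): [4 3 2 0 1 6 9 8 5 10 7]
After op 5 (in_shuffle): [6 4 9 3 8 2 5 0 10 1 7]
After op 6 (in_shuffle): [2 6 5 4 0 9 10 3 1 8 7]
After op 7 (cut(5)): [9 10 3 1 8 7 2 6 5 4 0]
Card 7 is at position 5.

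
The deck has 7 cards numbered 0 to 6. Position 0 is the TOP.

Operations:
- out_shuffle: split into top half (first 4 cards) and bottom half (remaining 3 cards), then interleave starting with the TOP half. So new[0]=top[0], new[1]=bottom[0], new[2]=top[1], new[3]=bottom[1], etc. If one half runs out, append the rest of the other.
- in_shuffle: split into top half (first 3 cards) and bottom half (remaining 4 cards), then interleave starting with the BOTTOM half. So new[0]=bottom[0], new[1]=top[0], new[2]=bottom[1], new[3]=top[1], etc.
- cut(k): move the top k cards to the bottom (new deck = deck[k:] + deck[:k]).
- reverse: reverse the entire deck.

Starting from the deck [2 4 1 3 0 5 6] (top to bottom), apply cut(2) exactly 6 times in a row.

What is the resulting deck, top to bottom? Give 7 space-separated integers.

After op 1 (cut(2)): [1 3 0 5 6 2 4]
After op 2 (cut(2)): [0 5 6 2 4 1 3]
After op 3 (cut(2)): [6 2 4 1 3 0 5]
After op 4 (cut(2)): [4 1 3 0 5 6 2]
After op 5 (cut(2)): [3 0 5 6 2 4 1]
After op 6 (cut(2)): [5 6 2 4 1 3 0]

Answer: 5 6 2 4 1 3 0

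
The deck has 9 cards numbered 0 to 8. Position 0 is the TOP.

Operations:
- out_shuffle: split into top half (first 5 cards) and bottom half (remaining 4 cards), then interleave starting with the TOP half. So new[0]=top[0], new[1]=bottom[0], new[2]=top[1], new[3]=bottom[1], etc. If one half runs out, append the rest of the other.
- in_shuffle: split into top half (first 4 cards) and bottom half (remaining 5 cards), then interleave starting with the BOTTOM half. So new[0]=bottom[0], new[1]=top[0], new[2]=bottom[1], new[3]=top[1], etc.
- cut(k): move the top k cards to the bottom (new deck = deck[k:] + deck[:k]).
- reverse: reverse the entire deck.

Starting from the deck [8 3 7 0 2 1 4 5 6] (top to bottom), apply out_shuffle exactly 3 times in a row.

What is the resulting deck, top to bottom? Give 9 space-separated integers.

After op 1 (out_shuffle): [8 1 3 4 7 5 0 6 2]
After op 2 (out_shuffle): [8 5 1 0 3 6 4 2 7]
After op 3 (out_shuffle): [8 6 5 4 1 2 0 7 3]

Answer: 8 6 5 4 1 2 0 7 3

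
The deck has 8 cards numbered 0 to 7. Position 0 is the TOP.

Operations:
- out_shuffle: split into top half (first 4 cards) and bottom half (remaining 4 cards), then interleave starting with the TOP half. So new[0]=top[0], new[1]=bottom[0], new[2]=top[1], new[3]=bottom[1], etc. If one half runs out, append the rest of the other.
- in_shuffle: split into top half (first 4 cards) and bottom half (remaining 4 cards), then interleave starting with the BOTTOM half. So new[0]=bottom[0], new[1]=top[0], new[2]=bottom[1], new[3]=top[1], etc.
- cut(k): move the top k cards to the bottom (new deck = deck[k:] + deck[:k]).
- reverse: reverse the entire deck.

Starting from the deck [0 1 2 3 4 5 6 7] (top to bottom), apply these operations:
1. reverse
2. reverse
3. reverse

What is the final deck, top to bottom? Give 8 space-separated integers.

After op 1 (reverse): [7 6 5 4 3 2 1 0]
After op 2 (reverse): [0 1 2 3 4 5 6 7]
After op 3 (reverse): [7 6 5 4 3 2 1 0]

Answer: 7 6 5 4 3 2 1 0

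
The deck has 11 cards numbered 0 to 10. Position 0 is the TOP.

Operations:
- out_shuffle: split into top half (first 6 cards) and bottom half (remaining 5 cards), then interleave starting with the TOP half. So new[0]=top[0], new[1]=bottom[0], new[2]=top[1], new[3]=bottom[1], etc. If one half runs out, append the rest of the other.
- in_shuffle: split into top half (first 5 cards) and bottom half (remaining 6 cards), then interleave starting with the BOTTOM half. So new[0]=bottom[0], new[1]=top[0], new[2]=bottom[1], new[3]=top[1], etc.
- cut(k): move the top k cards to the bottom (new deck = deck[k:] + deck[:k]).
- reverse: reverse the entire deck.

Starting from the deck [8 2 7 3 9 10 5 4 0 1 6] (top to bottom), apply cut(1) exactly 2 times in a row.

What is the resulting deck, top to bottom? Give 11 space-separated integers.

Answer: 7 3 9 10 5 4 0 1 6 8 2

Derivation:
After op 1 (cut(1)): [2 7 3 9 10 5 4 0 1 6 8]
After op 2 (cut(1)): [7 3 9 10 5 4 0 1 6 8 2]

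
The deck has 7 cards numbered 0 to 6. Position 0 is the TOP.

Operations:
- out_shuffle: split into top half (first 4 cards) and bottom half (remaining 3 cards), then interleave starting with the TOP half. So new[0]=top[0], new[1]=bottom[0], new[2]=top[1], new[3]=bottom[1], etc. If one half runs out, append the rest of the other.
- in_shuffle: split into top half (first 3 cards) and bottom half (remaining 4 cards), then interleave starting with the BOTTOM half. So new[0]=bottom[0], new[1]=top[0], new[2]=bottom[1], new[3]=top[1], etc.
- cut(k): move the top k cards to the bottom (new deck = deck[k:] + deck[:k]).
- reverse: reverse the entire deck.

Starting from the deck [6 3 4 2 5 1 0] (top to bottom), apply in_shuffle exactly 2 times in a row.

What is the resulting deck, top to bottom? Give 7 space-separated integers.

Answer: 3 2 1 6 4 5 0

Derivation:
After op 1 (in_shuffle): [2 6 5 3 1 4 0]
After op 2 (in_shuffle): [3 2 1 6 4 5 0]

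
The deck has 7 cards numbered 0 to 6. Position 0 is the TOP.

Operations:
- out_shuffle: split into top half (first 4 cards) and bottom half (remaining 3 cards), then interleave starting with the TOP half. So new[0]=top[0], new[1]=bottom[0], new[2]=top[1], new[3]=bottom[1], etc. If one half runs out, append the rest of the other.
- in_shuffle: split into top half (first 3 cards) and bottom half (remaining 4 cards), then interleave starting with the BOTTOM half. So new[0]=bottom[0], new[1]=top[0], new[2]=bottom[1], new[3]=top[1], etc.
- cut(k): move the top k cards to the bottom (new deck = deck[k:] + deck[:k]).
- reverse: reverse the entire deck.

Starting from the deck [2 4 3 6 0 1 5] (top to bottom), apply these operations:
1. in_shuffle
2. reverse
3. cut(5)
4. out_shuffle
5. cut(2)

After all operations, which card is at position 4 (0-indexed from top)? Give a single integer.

After op 1 (in_shuffle): [6 2 0 4 1 3 5]
After op 2 (reverse): [5 3 1 4 0 2 6]
After op 3 (cut(5)): [2 6 5 3 1 4 0]
After op 4 (out_shuffle): [2 1 6 4 5 0 3]
After op 5 (cut(2)): [6 4 5 0 3 2 1]
Position 4: card 3.

Answer: 3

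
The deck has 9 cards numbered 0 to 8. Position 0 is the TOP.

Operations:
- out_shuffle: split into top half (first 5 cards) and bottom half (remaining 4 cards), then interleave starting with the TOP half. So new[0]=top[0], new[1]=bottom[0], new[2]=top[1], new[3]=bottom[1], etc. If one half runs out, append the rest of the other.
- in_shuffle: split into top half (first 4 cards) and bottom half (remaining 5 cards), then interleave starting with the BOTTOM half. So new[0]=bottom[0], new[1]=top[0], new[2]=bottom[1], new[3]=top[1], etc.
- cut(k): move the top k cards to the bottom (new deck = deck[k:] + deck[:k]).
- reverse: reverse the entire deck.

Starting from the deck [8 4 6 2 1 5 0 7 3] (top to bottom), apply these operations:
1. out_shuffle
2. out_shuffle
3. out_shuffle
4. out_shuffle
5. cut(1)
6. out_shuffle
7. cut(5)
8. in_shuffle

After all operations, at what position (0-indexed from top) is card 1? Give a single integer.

After op 1 (out_shuffle): [8 5 4 0 6 7 2 3 1]
After op 2 (out_shuffle): [8 7 5 2 4 3 0 1 6]
After op 3 (out_shuffle): [8 3 7 0 5 1 2 6 4]
After op 4 (out_shuffle): [8 1 3 2 7 6 0 4 5]
After op 5 (cut(1)): [1 3 2 7 6 0 4 5 8]
After op 6 (out_shuffle): [1 0 3 4 2 5 7 8 6]
After op 7 (cut(5)): [5 7 8 6 1 0 3 4 2]
After op 8 (in_shuffle): [1 5 0 7 3 8 4 6 2]
Card 1 is at position 0.

Answer: 0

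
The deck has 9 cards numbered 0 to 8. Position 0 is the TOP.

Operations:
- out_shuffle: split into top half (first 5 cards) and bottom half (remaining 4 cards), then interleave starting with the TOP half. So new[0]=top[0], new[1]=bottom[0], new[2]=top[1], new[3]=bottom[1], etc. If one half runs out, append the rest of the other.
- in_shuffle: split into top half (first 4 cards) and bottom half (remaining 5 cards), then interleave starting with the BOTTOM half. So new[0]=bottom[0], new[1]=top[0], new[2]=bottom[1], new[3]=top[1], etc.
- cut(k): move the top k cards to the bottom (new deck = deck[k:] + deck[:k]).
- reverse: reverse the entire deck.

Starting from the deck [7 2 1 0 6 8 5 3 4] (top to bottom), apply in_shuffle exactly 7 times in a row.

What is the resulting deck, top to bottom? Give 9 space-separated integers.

Answer: 6 7 8 2 5 1 3 0 4

Derivation:
After op 1 (in_shuffle): [6 7 8 2 5 1 3 0 4]
After op 2 (in_shuffle): [5 6 1 7 3 8 0 2 4]
After op 3 (in_shuffle): [3 5 8 6 0 1 2 7 4]
After op 4 (in_shuffle): [0 3 1 5 2 8 7 6 4]
After op 5 (in_shuffle): [2 0 8 3 7 1 6 5 4]
After op 6 (in_shuffle): [7 2 1 0 6 8 5 3 4]
After op 7 (in_shuffle): [6 7 8 2 5 1 3 0 4]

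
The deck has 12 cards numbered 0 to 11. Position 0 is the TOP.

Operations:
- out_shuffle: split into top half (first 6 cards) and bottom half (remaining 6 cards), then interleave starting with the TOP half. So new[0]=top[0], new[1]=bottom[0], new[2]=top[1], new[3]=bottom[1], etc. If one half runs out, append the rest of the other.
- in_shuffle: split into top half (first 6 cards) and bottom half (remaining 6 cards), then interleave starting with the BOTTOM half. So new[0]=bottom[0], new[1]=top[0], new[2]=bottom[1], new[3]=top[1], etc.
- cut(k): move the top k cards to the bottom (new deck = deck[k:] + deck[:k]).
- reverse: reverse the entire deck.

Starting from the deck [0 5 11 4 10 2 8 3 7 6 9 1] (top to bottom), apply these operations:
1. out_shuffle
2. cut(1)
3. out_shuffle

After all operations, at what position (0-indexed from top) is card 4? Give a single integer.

After op 1 (out_shuffle): [0 8 5 3 11 7 4 6 10 9 2 1]
After op 2 (cut(1)): [8 5 3 11 7 4 6 10 9 2 1 0]
After op 3 (out_shuffle): [8 6 5 10 3 9 11 2 7 1 4 0]
Card 4 is at position 10.

Answer: 10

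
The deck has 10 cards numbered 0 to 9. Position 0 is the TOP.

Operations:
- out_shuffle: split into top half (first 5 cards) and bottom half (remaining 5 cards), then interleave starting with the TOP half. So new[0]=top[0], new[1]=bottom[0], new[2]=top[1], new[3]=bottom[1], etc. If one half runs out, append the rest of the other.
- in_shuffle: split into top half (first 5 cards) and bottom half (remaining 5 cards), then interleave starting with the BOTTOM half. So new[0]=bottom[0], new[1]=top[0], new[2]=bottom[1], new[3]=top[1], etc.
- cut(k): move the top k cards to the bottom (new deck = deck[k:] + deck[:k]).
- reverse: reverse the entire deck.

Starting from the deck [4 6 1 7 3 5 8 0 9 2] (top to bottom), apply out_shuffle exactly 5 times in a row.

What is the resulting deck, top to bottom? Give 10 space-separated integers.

After op 1 (out_shuffle): [4 5 6 8 1 0 7 9 3 2]
After op 2 (out_shuffle): [4 0 5 7 6 9 8 3 1 2]
After op 3 (out_shuffle): [4 9 0 8 5 3 7 1 6 2]
After op 4 (out_shuffle): [4 3 9 7 0 1 8 6 5 2]
After op 5 (out_shuffle): [4 1 3 8 9 6 7 5 0 2]

Answer: 4 1 3 8 9 6 7 5 0 2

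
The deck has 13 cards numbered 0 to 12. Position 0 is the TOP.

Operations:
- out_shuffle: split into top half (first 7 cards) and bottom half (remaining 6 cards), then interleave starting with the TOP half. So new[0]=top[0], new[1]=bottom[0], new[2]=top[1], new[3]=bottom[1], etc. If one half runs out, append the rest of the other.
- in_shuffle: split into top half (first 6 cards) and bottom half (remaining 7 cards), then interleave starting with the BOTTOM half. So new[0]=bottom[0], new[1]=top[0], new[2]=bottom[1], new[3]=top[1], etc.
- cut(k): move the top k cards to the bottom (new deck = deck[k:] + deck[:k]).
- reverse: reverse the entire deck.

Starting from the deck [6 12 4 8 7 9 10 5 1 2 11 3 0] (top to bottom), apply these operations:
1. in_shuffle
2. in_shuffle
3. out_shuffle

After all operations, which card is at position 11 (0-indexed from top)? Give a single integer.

After op 1 (in_shuffle): [10 6 5 12 1 4 2 8 11 7 3 9 0]
After op 2 (in_shuffle): [2 10 8 6 11 5 7 12 3 1 9 4 0]
After op 3 (out_shuffle): [2 12 10 3 8 1 6 9 11 4 5 0 7]
Position 11: card 0.

Answer: 0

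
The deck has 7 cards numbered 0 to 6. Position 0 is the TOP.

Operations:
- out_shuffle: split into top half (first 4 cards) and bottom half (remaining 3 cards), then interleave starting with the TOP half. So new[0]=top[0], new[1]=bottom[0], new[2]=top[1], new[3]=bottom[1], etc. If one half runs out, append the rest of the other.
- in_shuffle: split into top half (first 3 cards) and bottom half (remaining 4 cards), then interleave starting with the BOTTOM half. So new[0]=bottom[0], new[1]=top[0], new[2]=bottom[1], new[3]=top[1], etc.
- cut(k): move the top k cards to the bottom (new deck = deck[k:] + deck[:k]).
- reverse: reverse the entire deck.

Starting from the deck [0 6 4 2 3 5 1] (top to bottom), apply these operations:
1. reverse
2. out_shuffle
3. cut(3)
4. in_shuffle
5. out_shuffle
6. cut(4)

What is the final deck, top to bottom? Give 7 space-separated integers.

After op 1 (reverse): [1 5 3 2 4 6 0]
After op 2 (out_shuffle): [1 4 5 6 3 0 2]
After op 3 (cut(3)): [6 3 0 2 1 4 5]
After op 4 (in_shuffle): [2 6 1 3 4 0 5]
After op 5 (out_shuffle): [2 4 6 0 1 5 3]
After op 6 (cut(4)): [1 5 3 2 4 6 0]

Answer: 1 5 3 2 4 6 0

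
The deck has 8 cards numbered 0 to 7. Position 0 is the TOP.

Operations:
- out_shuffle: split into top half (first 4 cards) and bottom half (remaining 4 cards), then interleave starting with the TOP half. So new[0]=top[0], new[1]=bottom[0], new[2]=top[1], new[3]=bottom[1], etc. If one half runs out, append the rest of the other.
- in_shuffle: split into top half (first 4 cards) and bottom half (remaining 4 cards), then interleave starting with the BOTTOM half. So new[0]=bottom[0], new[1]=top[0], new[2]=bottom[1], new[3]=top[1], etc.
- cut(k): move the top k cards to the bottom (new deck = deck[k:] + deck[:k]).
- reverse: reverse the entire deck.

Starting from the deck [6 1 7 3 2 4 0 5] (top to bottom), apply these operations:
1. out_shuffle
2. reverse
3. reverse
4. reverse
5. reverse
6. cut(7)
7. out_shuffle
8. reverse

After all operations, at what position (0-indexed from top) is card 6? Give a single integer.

After op 1 (out_shuffle): [6 2 1 4 7 0 3 5]
After op 2 (reverse): [5 3 0 7 4 1 2 6]
After op 3 (reverse): [6 2 1 4 7 0 3 5]
After op 4 (reverse): [5 3 0 7 4 1 2 6]
After op 5 (reverse): [6 2 1 4 7 0 3 5]
After op 6 (cut(7)): [5 6 2 1 4 7 0 3]
After op 7 (out_shuffle): [5 4 6 7 2 0 1 3]
After op 8 (reverse): [3 1 0 2 7 6 4 5]
Card 6 is at position 5.

Answer: 5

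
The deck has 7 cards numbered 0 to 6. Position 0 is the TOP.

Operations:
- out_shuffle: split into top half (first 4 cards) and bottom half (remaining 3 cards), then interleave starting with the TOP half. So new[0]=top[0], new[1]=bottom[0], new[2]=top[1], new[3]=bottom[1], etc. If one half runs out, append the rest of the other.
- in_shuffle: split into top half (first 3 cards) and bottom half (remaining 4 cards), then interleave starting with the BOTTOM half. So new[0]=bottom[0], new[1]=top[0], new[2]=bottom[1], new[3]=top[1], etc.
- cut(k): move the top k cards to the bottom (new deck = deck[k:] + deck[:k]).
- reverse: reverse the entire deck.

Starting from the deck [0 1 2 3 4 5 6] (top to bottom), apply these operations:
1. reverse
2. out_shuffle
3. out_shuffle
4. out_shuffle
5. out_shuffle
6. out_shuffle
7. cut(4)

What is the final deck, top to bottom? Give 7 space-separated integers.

Answer: 5 3 1 6 4 2 0

Derivation:
After op 1 (reverse): [6 5 4 3 2 1 0]
After op 2 (out_shuffle): [6 2 5 1 4 0 3]
After op 3 (out_shuffle): [6 4 2 0 5 3 1]
After op 4 (out_shuffle): [6 5 4 3 2 1 0]
After op 5 (out_shuffle): [6 2 5 1 4 0 3]
After op 6 (out_shuffle): [6 4 2 0 5 3 1]
After op 7 (cut(4)): [5 3 1 6 4 2 0]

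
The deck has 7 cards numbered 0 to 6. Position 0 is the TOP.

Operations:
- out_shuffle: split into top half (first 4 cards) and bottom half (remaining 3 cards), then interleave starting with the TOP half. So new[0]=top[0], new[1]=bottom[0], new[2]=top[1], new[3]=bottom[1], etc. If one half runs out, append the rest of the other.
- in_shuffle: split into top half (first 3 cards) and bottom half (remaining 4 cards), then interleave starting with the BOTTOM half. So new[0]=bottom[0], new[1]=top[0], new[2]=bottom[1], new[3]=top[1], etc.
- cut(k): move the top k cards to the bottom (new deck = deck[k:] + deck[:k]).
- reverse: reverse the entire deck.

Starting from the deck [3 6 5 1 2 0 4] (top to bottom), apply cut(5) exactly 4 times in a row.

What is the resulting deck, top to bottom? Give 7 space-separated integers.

Answer: 4 3 6 5 1 2 0

Derivation:
After op 1 (cut(5)): [0 4 3 6 5 1 2]
After op 2 (cut(5)): [1 2 0 4 3 6 5]
After op 3 (cut(5)): [6 5 1 2 0 4 3]
After op 4 (cut(5)): [4 3 6 5 1 2 0]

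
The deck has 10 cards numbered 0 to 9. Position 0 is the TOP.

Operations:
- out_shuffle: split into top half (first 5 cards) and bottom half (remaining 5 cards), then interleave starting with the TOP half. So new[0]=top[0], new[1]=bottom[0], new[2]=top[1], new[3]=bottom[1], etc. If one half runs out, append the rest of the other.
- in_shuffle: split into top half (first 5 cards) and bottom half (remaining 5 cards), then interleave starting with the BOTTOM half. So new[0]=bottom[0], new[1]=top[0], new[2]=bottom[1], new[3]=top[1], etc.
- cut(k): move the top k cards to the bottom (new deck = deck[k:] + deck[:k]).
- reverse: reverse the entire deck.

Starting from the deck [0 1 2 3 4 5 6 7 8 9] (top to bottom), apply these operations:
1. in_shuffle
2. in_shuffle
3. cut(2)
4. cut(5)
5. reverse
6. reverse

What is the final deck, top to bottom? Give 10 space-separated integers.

After op 1 (in_shuffle): [5 0 6 1 7 2 8 3 9 4]
After op 2 (in_shuffle): [2 5 8 0 3 6 9 1 4 7]
After op 3 (cut(2)): [8 0 3 6 9 1 4 7 2 5]
After op 4 (cut(5)): [1 4 7 2 5 8 0 3 6 9]
After op 5 (reverse): [9 6 3 0 8 5 2 7 4 1]
After op 6 (reverse): [1 4 7 2 5 8 0 3 6 9]

Answer: 1 4 7 2 5 8 0 3 6 9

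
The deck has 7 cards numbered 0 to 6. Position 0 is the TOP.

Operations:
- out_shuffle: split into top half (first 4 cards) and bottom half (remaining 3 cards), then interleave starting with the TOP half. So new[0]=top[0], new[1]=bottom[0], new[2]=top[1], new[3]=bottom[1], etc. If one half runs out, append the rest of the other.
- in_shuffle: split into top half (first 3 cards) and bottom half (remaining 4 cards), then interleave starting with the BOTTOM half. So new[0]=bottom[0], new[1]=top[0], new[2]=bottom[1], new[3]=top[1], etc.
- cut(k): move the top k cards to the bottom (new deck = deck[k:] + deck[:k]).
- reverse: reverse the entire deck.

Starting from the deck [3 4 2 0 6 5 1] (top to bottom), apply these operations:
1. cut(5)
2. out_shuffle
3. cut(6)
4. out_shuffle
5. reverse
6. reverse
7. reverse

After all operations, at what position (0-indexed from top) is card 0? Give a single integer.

After op 1 (cut(5)): [5 1 3 4 2 0 6]
After op 2 (out_shuffle): [5 2 1 0 3 6 4]
After op 3 (cut(6)): [4 5 2 1 0 3 6]
After op 4 (out_shuffle): [4 0 5 3 2 6 1]
After op 5 (reverse): [1 6 2 3 5 0 4]
After op 6 (reverse): [4 0 5 3 2 6 1]
After op 7 (reverse): [1 6 2 3 5 0 4]
Card 0 is at position 5.

Answer: 5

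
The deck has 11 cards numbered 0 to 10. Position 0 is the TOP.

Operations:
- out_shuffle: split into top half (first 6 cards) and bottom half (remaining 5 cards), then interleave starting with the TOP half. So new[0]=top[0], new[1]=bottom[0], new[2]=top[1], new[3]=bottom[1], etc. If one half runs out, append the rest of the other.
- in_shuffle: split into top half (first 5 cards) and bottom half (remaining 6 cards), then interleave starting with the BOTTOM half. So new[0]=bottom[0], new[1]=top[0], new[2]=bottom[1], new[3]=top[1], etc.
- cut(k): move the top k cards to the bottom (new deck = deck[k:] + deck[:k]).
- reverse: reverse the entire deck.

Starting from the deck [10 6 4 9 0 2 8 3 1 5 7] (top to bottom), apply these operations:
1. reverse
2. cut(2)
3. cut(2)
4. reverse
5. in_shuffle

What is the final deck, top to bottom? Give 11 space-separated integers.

After op 1 (reverse): [7 5 1 3 8 2 0 9 4 6 10]
After op 2 (cut(2)): [1 3 8 2 0 9 4 6 10 7 5]
After op 3 (cut(2)): [8 2 0 9 4 6 10 7 5 1 3]
After op 4 (reverse): [3 1 5 7 10 6 4 9 0 2 8]
After op 5 (in_shuffle): [6 3 4 1 9 5 0 7 2 10 8]

Answer: 6 3 4 1 9 5 0 7 2 10 8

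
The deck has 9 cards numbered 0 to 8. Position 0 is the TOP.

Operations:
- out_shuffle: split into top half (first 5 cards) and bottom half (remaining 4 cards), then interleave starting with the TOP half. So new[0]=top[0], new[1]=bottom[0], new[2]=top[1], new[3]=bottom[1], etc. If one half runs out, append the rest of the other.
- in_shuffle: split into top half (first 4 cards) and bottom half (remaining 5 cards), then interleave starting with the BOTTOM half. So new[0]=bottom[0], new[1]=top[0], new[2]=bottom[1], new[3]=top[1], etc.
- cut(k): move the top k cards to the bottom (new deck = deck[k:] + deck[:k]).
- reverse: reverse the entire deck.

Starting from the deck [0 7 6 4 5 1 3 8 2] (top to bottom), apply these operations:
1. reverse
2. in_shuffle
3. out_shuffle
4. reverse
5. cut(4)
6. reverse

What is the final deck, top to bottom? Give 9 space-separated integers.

Answer: 1 8 0 6 5 3 2 7 4

Derivation:
After op 1 (reverse): [2 8 3 1 5 4 6 7 0]
After op 2 (in_shuffle): [5 2 4 8 6 3 7 1 0]
After op 3 (out_shuffle): [5 3 2 7 4 1 8 0 6]
After op 4 (reverse): [6 0 8 1 4 7 2 3 5]
After op 5 (cut(4)): [4 7 2 3 5 6 0 8 1]
After op 6 (reverse): [1 8 0 6 5 3 2 7 4]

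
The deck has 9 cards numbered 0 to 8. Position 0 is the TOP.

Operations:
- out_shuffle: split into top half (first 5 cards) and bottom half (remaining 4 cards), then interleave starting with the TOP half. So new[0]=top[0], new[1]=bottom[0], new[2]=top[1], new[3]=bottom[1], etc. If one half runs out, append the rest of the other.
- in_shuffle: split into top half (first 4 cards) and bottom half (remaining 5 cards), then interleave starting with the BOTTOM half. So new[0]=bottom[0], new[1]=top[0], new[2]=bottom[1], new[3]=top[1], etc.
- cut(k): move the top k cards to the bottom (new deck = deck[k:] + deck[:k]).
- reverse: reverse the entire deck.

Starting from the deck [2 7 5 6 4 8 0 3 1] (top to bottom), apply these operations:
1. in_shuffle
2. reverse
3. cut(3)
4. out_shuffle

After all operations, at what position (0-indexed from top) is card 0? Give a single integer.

After op 1 (in_shuffle): [4 2 8 7 0 5 3 6 1]
After op 2 (reverse): [1 6 3 5 0 7 8 2 4]
After op 3 (cut(3)): [5 0 7 8 2 4 1 6 3]
After op 4 (out_shuffle): [5 4 0 1 7 6 8 3 2]
Card 0 is at position 2.

Answer: 2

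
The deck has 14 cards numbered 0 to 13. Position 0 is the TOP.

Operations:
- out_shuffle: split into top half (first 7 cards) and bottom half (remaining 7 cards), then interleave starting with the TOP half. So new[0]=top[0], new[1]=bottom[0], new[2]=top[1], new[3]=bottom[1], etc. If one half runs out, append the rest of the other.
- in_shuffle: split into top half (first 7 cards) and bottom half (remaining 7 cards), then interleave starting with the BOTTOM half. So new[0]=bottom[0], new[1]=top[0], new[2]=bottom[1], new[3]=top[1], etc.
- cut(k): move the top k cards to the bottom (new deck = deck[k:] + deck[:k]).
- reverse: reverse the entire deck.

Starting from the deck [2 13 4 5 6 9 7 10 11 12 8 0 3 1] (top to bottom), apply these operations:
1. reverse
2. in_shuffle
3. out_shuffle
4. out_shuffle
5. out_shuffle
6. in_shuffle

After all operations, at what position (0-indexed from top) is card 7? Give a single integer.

After op 1 (reverse): [1 3 0 8 12 11 10 7 9 6 5 4 13 2]
After op 2 (in_shuffle): [7 1 9 3 6 0 5 8 4 12 13 11 2 10]
After op 3 (out_shuffle): [7 8 1 4 9 12 3 13 6 11 0 2 5 10]
After op 4 (out_shuffle): [7 13 8 6 1 11 4 0 9 2 12 5 3 10]
After op 5 (out_shuffle): [7 0 13 9 8 2 6 12 1 5 11 3 4 10]
After op 6 (in_shuffle): [12 7 1 0 5 13 11 9 3 8 4 2 10 6]
Card 7 is at position 1.

Answer: 1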